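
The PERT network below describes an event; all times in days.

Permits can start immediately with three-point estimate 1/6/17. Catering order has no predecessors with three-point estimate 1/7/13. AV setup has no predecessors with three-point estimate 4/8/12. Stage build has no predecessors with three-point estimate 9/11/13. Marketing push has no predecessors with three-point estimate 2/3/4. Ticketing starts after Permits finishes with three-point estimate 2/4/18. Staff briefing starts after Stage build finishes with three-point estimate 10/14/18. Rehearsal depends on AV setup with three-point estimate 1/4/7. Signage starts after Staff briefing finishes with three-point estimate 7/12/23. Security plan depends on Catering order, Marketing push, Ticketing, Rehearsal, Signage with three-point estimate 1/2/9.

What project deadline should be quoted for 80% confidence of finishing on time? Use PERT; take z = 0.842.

te_Permits = (1 + 4·6 + 17)/6 = 42/6 = 7; σ²_Permits = ((17−1)/6)² = 7.111
te_Catering order = (1 + 4·7 + 13)/6 = 42/6 = 7; σ²_Catering order = ((13−1)/6)² = 4.000
te_AV setup = (4 + 4·8 + 12)/6 = 48/6 = 8; σ²_AV setup = ((12−4)/6)² = 1.778
te_Stage build = (9 + 4·11 + 13)/6 = 66/6 = 11; σ²_Stage build = ((13−9)/6)² = 0.444
te_Marketing push = (2 + 4·3 + 4)/6 = 18/6 = 3; σ²_Marketing push = ((4−2)/6)² = 0.111
te_Ticketing = (2 + 4·4 + 18)/6 = 36/6 = 6; σ²_Ticketing = ((18−2)/6)² = 7.111
te_Staff briefing = (10 + 4·14 + 18)/6 = 84/6 = 14; σ²_Staff briefing = ((18−10)/6)² = 1.778
te_Rehearsal = (1 + 4·4 + 7)/6 = 24/6 = 4; σ²_Rehearsal = ((7−1)/6)² = 1.000
te_Signage = (7 + 4·12 + 23)/6 = 78/6 = 13; σ²_Signage = ((23−7)/6)² = 7.111
te_Security plan = (1 + 4·2 + 9)/6 = 18/6 = 3; σ²_Security plan = ((9−1)/6)² = 1.778

Forward pass:
ES_Permits = 0; EF_Permits = 7
ES_Catering order = 0; EF_Catering order = 7
ES_AV setup = 0; EF_AV setup = 8
ES_Stage build = 0; EF_Stage build = 11
ES_Marketing push = 0; EF_Marketing push = 3
ES_Ticketing = 7; EF_Ticketing = 7+6 = 13
ES_Staff briefing = 11; EF_Staff briefing = 11+14 = 25
ES_Rehearsal = 8; EF_Rehearsal = 8+4 = 12
ES_Signage = 25; EF_Signage = 25+13 = 38
ES_Security plan = max(EF_Catering order=7, EF_Marketing push=3, EF_Ticketing=13, EF_Rehearsal=12, EF_Signage=38) = 38; EF_Security plan = 38+3 = 41
Expected project duration μ = 41 days. Critical path: Stage build → Staff briefing → Signage → Security plan.

Variance along critical path = 0.444 + 1.778 + 7.111 + 1.778 = 11.111; σ = 3.333 days.
D = μ + z·σ = 41 + 0.842·3.333 = 43.8 days

43.8 days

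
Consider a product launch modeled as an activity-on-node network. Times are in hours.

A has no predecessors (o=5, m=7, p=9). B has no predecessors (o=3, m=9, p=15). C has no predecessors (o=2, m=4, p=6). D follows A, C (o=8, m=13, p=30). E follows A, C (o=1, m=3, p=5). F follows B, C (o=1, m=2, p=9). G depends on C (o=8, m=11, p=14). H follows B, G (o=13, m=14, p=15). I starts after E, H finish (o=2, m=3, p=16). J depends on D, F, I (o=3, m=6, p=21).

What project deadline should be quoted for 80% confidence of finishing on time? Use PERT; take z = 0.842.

te_A = (5 + 4·7 + 9)/6 = 42/6 = 7; σ²_A = ((9−5)/6)² = 0.444
te_B = (3 + 4·9 + 15)/6 = 54/6 = 9; σ²_B = ((15−3)/6)² = 4.000
te_C = (2 + 4·4 + 6)/6 = 24/6 = 4; σ²_C = ((6−2)/6)² = 0.444
te_D = (8 + 4·13 + 30)/6 = 90/6 = 15; σ²_D = ((30−8)/6)² = 13.444
te_E = (1 + 4·3 + 5)/6 = 18/6 = 3; σ²_E = ((5−1)/6)² = 0.444
te_F = (1 + 4·2 + 9)/6 = 18/6 = 3; σ²_F = ((9−1)/6)² = 1.778
te_G = (8 + 4·11 + 14)/6 = 66/6 = 11; σ²_G = ((14−8)/6)² = 1.000
te_H = (13 + 4·14 + 15)/6 = 84/6 = 14; σ²_H = ((15−13)/6)² = 0.111
te_I = (2 + 4·3 + 16)/6 = 30/6 = 5; σ²_I = ((16−2)/6)² = 5.444
te_J = (3 + 4·6 + 21)/6 = 48/6 = 8; σ²_J = ((21−3)/6)² = 9.000

Forward pass:
ES_A = 0; EF_A = 7
ES_B = 0; EF_B = 9
ES_C = 0; EF_C = 4
ES_D = max(EF_A=7, EF_C=4) = 7; EF_D = 7+15 = 22
ES_E = max(EF_A=7, EF_C=4) = 7; EF_E = 7+3 = 10
ES_F = max(EF_B=9, EF_C=4) = 9; EF_F = 9+3 = 12
ES_G = 4; EF_G = 4+11 = 15
ES_H = max(EF_B=9, EF_G=15) = 15; EF_H = 15+14 = 29
ES_I = max(EF_E=10, EF_H=29) = 29; EF_I = 29+5 = 34
ES_J = max(EF_D=22, EF_F=12, EF_I=34) = 34; EF_J = 34+8 = 42
Expected project duration μ = 42 hours. Critical path: C → G → H → I → J.

Variance along critical path = 0.444 + 1.000 + 0.111 + 5.444 + 9.000 = 16.000; σ = 4.000 hours.
D = μ + z·σ = 42 + 0.842·4.000 = 45.4 hours

45.4 hours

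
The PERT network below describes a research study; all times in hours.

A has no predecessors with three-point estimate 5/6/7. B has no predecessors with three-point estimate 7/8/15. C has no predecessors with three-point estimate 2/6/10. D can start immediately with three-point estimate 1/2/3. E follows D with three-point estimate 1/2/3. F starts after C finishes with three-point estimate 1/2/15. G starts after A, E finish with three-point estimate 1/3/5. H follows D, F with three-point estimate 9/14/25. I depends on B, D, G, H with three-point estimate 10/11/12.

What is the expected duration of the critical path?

36 hours

te_A = (5 + 4·6 + 7)/6 = 36/6 = 6
te_B = (7 + 4·8 + 15)/6 = 54/6 = 9
te_C = (2 + 4·6 + 10)/6 = 36/6 = 6
te_D = (1 + 4·2 + 3)/6 = 12/6 = 2
te_E = (1 + 4·2 + 3)/6 = 12/6 = 2
te_F = (1 + 4·2 + 15)/6 = 24/6 = 4
te_G = (1 + 4·3 + 5)/6 = 18/6 = 3
te_H = (9 + 4·14 + 25)/6 = 90/6 = 15
te_I = (10 + 4·11 + 12)/6 = 66/6 = 11

Forward pass:
ES_A = 0; EF_A = 6
ES_B = 0; EF_B = 9
ES_C = 0; EF_C = 6
ES_D = 0; EF_D = 2
ES_E = 2; EF_E = 2+2 = 4
ES_F = 6; EF_F = 6+4 = 10
ES_G = max(EF_A=6, EF_E=4) = 6; EF_G = 6+3 = 9
ES_H = max(EF_D=2, EF_F=10) = 10; EF_H = 10+15 = 25
ES_I = max(EF_B=9, EF_D=2, EF_G=9, EF_H=25) = 25; EF_I = 25+11 = 36
Expected project duration μ = 36 hours. Critical path: C → F → H → I.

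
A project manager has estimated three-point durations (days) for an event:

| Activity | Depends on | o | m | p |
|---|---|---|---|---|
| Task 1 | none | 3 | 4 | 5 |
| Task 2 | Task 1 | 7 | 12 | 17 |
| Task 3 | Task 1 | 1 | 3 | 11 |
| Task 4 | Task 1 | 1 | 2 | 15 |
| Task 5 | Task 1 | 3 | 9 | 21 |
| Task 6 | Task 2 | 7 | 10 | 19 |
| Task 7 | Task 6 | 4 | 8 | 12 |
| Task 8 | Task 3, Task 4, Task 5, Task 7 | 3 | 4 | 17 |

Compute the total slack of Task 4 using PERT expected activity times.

27 days

te_Task 1 = (3 + 4·4 + 5)/6 = 24/6 = 4
te_Task 2 = (7 + 4·12 + 17)/6 = 72/6 = 12
te_Task 3 = (1 + 4·3 + 11)/6 = 24/6 = 4
te_Task 4 = (1 + 4·2 + 15)/6 = 24/6 = 4
te_Task 5 = (3 + 4·9 + 21)/6 = 60/6 = 10
te_Task 6 = (7 + 4·10 + 19)/6 = 66/6 = 11
te_Task 7 = (4 + 4·8 + 12)/6 = 48/6 = 8
te_Task 8 = (3 + 4·4 + 17)/6 = 36/6 = 6

Forward pass:
ES_Task 1 = 0; EF_Task 1 = 4
ES_Task 2 = 4; EF_Task 2 = 4+12 = 16
ES_Task 3 = 4; EF_Task 3 = 4+4 = 8
ES_Task 4 = 4; EF_Task 4 = 4+4 = 8
ES_Task 5 = 4; EF_Task 5 = 4+10 = 14
ES_Task 6 = 16; EF_Task 6 = 16+11 = 27
ES_Task 7 = 27; EF_Task 7 = 27+8 = 35
ES_Task 8 = max(EF_Task 3=8, EF_Task 4=8, EF_Task 5=14, EF_Task 7=35) = 35; EF_Task 8 = 35+6 = 41
Expected project duration μ = 41 days. Critical path: Task 1 → Task 2 → Task 6 → Task 7 → Task 8.

Backward pass:
LF_Task 8 = 41; LS_Task 8 = 41−6 = 35
LF_Task 7 = LS_Task 8 = 35; LS_Task 7 = 35−8 = 27
LF_Task 6 = LS_Task 7 = 27; LS_Task 6 = 27−11 = 16
LF_Task 5 = LS_Task 8 = 35; LS_Task 5 = 35−10 = 25
LF_Task 4 = LS_Task 8 = 35; LS_Task 4 = 35−4 = 31
LF_Task 3 = LS_Task 8 = 35; LS_Task 3 = 35−4 = 31
LF_Task 2 = LS_Task 6 = 16; LS_Task 2 = 16−12 = 4
LF_Task 1 = min(LS_Task 2=4, LS_Task 3=31, LS_Task 4=31, LS_Task 5=25) = 4; LS_Task 1 = 4−4 = 0
Slack_Task 4 = LS_Task 4 − ES_Task 4 = 31 − 4 = 27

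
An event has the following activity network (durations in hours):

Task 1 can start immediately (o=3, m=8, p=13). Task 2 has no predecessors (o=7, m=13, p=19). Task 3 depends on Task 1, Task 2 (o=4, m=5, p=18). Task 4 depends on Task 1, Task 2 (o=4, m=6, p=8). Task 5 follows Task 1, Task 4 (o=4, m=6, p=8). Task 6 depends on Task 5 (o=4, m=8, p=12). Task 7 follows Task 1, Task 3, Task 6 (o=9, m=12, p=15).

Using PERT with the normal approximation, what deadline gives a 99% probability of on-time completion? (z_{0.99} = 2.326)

51.4 hours

te_Task 1 = (3 + 4·8 + 13)/6 = 48/6 = 8; σ²_Task 1 = ((13−3)/6)² = 2.778
te_Task 2 = (7 + 4·13 + 19)/6 = 78/6 = 13; σ²_Task 2 = ((19−7)/6)² = 4.000
te_Task 3 = (4 + 4·5 + 18)/6 = 42/6 = 7; σ²_Task 3 = ((18−4)/6)² = 5.444
te_Task 4 = (4 + 4·6 + 8)/6 = 36/6 = 6; σ²_Task 4 = ((8−4)/6)² = 0.444
te_Task 5 = (4 + 4·6 + 8)/6 = 36/6 = 6; σ²_Task 5 = ((8−4)/6)² = 0.444
te_Task 6 = (4 + 4·8 + 12)/6 = 48/6 = 8; σ²_Task 6 = ((12−4)/6)² = 1.778
te_Task 7 = (9 + 4·12 + 15)/6 = 72/6 = 12; σ²_Task 7 = ((15−9)/6)² = 1.000

Forward pass:
ES_Task 1 = 0; EF_Task 1 = 8
ES_Task 2 = 0; EF_Task 2 = 13
ES_Task 3 = max(EF_Task 1=8, EF_Task 2=13) = 13; EF_Task 3 = 13+7 = 20
ES_Task 4 = max(EF_Task 1=8, EF_Task 2=13) = 13; EF_Task 4 = 13+6 = 19
ES_Task 5 = max(EF_Task 1=8, EF_Task 4=19) = 19; EF_Task 5 = 19+6 = 25
ES_Task 6 = 25; EF_Task 6 = 25+8 = 33
ES_Task 7 = max(EF_Task 1=8, EF_Task 3=20, EF_Task 6=33) = 33; EF_Task 7 = 33+12 = 45
Expected project duration μ = 45 hours. Critical path: Task 2 → Task 4 → Task 5 → Task 6 → Task 7.

Variance along critical path = 4.000 + 0.444 + 0.444 + 1.778 + 1.000 = 7.667; σ = 2.769 hours.
D = μ + z·σ = 45 + 2.326·2.769 = 51.4 hours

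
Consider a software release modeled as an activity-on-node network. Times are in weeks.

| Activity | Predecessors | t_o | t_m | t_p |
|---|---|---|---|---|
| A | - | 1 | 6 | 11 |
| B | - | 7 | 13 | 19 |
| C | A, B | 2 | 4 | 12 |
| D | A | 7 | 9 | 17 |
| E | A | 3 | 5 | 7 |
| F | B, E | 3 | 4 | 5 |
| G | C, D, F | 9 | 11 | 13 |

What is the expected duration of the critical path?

29 weeks

te_A = (1 + 4·6 + 11)/6 = 36/6 = 6
te_B = (7 + 4·13 + 19)/6 = 78/6 = 13
te_C = (2 + 4·4 + 12)/6 = 30/6 = 5
te_D = (7 + 4·9 + 17)/6 = 60/6 = 10
te_E = (3 + 4·5 + 7)/6 = 30/6 = 5
te_F = (3 + 4·4 + 5)/6 = 24/6 = 4
te_G = (9 + 4·11 + 13)/6 = 66/6 = 11

Forward pass:
ES_A = 0; EF_A = 6
ES_B = 0; EF_B = 13
ES_C = max(EF_A=6, EF_B=13) = 13; EF_C = 13+5 = 18
ES_D = 6; EF_D = 6+10 = 16
ES_E = 6; EF_E = 6+5 = 11
ES_F = max(EF_B=13, EF_E=11) = 13; EF_F = 13+4 = 17
ES_G = max(EF_C=18, EF_D=16, EF_F=17) = 18; EF_G = 18+11 = 29
Expected project duration μ = 29 weeks. Critical path: B → C → G.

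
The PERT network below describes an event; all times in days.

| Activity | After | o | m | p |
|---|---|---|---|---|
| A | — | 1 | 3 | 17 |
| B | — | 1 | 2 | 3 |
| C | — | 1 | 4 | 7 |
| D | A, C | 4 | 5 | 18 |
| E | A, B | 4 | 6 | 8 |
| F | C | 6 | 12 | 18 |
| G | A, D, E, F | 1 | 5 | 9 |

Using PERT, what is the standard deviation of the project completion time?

2.60 days

te_A = (1 + 4·3 + 17)/6 = 30/6 = 5; σ²_A = ((17−1)/6)² = 7.111
te_B = (1 + 4·2 + 3)/6 = 12/6 = 2; σ²_B = ((3−1)/6)² = 0.111
te_C = (1 + 4·4 + 7)/6 = 24/6 = 4; σ²_C = ((7−1)/6)² = 1.000
te_D = (4 + 4·5 + 18)/6 = 42/6 = 7; σ²_D = ((18−4)/6)² = 5.444
te_E = (4 + 4·6 + 8)/6 = 36/6 = 6; σ²_E = ((8−4)/6)² = 0.444
te_F = (6 + 4·12 + 18)/6 = 72/6 = 12; σ²_F = ((18−6)/6)² = 4.000
te_G = (1 + 4·5 + 9)/6 = 30/6 = 5; σ²_G = ((9−1)/6)² = 1.778

Forward pass:
ES_A = 0; EF_A = 5
ES_B = 0; EF_B = 2
ES_C = 0; EF_C = 4
ES_D = max(EF_A=5, EF_C=4) = 5; EF_D = 5+7 = 12
ES_E = max(EF_A=5, EF_B=2) = 5; EF_E = 5+6 = 11
ES_F = 4; EF_F = 4+12 = 16
ES_G = max(EF_A=5, EF_D=12, EF_E=11, EF_F=16) = 16; EF_G = 16+5 = 21
Expected project duration μ = 21 days. Critical path: C → F → G.

Variance along critical path = 1.000 + 4.000 + 1.778 = 6.778
σ = √6.778 = 2.603 days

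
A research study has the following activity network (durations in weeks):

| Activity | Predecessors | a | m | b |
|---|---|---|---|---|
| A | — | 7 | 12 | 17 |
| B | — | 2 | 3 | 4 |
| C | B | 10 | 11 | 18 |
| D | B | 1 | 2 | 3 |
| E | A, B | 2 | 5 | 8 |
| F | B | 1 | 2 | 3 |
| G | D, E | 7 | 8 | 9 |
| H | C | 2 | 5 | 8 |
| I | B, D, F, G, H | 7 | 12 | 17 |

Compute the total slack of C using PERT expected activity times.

te_A = (7 + 4·12 + 17)/6 = 72/6 = 12
te_B = (2 + 4·3 + 4)/6 = 18/6 = 3
te_C = (10 + 4·11 + 18)/6 = 72/6 = 12
te_D = (1 + 4·2 + 3)/6 = 12/6 = 2
te_E = (2 + 4·5 + 8)/6 = 30/6 = 5
te_F = (1 + 4·2 + 3)/6 = 12/6 = 2
te_G = (7 + 4·8 + 9)/6 = 48/6 = 8
te_H = (2 + 4·5 + 8)/6 = 30/6 = 5
te_I = (7 + 4·12 + 17)/6 = 72/6 = 12

Forward pass:
ES_A = 0; EF_A = 12
ES_B = 0; EF_B = 3
ES_C = 3; EF_C = 3+12 = 15
ES_D = 3; EF_D = 3+2 = 5
ES_E = max(EF_A=12, EF_B=3) = 12; EF_E = 12+5 = 17
ES_F = 3; EF_F = 3+2 = 5
ES_G = max(EF_D=5, EF_E=17) = 17; EF_G = 17+8 = 25
ES_H = 15; EF_H = 15+5 = 20
ES_I = max(EF_B=3, EF_D=5, EF_F=5, EF_G=25, EF_H=20) = 25; EF_I = 25+12 = 37
Expected project duration μ = 37 weeks. Critical path: A → E → G → I.

Backward pass:
LF_I = 37; LS_I = 37−12 = 25
LF_H = LS_I = 25; LS_H = 25−5 = 20
LF_G = LS_I = 25; LS_G = 25−8 = 17
LF_F = LS_I = 25; LS_F = 25−2 = 23
LF_E = LS_G = 17; LS_E = 17−5 = 12
LF_D = min(LS_G=17, LS_I=25) = 17; LS_D = 17−2 = 15
LF_C = LS_H = 20; LS_C = 20−12 = 8
LF_B = min(LS_C=8, LS_D=15, LS_E=12, LS_F=23, LS_I=25) = 8; LS_B = 8−3 = 5
LF_A = LS_E = 12; LS_A = 12−12 = 0
Slack_C = LS_C − ES_C = 8 − 3 = 5

5 weeks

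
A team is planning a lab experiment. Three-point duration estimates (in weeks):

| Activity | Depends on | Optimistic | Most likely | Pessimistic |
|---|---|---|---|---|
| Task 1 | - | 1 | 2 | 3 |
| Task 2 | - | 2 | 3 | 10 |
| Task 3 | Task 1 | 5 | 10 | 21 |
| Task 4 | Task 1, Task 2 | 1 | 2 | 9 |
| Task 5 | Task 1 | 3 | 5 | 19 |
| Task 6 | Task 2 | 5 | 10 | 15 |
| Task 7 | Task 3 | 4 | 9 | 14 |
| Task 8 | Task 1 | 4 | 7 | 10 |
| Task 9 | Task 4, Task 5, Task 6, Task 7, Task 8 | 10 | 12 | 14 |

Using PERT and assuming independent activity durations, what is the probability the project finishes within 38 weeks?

0.892

te_Task 1 = (1 + 4·2 + 3)/6 = 12/6 = 2; σ²_Task 1 = ((3−1)/6)² = 0.111
te_Task 2 = (2 + 4·3 + 10)/6 = 24/6 = 4; σ²_Task 2 = ((10−2)/6)² = 1.778
te_Task 3 = (5 + 4·10 + 21)/6 = 66/6 = 11; σ²_Task 3 = ((21−5)/6)² = 7.111
te_Task 4 = (1 + 4·2 + 9)/6 = 18/6 = 3; σ²_Task 4 = ((9−1)/6)² = 1.778
te_Task 5 = (3 + 4·5 + 19)/6 = 42/6 = 7; σ²_Task 5 = ((19−3)/6)² = 7.111
te_Task 6 = (5 + 4·10 + 15)/6 = 60/6 = 10; σ²_Task 6 = ((15−5)/6)² = 2.778
te_Task 7 = (4 + 4·9 + 14)/6 = 54/6 = 9; σ²_Task 7 = ((14−4)/6)² = 2.778
te_Task 8 = (4 + 4·7 + 10)/6 = 42/6 = 7; σ²_Task 8 = ((10−4)/6)² = 1.000
te_Task 9 = (10 + 4·12 + 14)/6 = 72/6 = 12; σ²_Task 9 = ((14−10)/6)² = 0.444

Forward pass:
ES_Task 1 = 0; EF_Task 1 = 2
ES_Task 2 = 0; EF_Task 2 = 4
ES_Task 3 = 2; EF_Task 3 = 2+11 = 13
ES_Task 4 = max(EF_Task 1=2, EF_Task 2=4) = 4; EF_Task 4 = 4+3 = 7
ES_Task 5 = 2; EF_Task 5 = 2+7 = 9
ES_Task 6 = 4; EF_Task 6 = 4+10 = 14
ES_Task 7 = 13; EF_Task 7 = 13+9 = 22
ES_Task 8 = 2; EF_Task 8 = 2+7 = 9
ES_Task 9 = max(EF_Task 4=7, EF_Task 5=9, EF_Task 6=14, EF_Task 7=22, EF_Task 8=9) = 22; EF_Task 9 = 22+12 = 34
Expected project duration μ = 34 weeks. Critical path: Task 1 → Task 3 → Task 7 → Task 9.

Variance along critical path = 0.111 + 7.111 + 2.778 + 0.444 = 10.444; σ = √10.444 = 3.232 weeks.
Z = (38 − 34) / 3.232 = 1.238
P(T ≤ 38) = Φ(1.238) ≈ 0.892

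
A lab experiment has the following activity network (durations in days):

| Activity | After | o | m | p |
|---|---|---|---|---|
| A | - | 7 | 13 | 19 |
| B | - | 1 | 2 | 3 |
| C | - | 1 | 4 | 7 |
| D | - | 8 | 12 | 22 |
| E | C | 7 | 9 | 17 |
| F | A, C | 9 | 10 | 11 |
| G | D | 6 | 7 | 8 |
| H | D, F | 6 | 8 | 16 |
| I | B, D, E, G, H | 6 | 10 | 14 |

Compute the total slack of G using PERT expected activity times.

te_A = (7 + 4·13 + 19)/6 = 78/6 = 13
te_B = (1 + 4·2 + 3)/6 = 12/6 = 2
te_C = (1 + 4·4 + 7)/6 = 24/6 = 4
te_D = (8 + 4·12 + 22)/6 = 78/6 = 13
te_E = (7 + 4·9 + 17)/6 = 60/6 = 10
te_F = (9 + 4·10 + 11)/6 = 60/6 = 10
te_G = (6 + 4·7 + 8)/6 = 42/6 = 7
te_H = (6 + 4·8 + 16)/6 = 54/6 = 9
te_I = (6 + 4·10 + 14)/6 = 60/6 = 10

Forward pass:
ES_A = 0; EF_A = 13
ES_B = 0; EF_B = 2
ES_C = 0; EF_C = 4
ES_D = 0; EF_D = 13
ES_E = 4; EF_E = 4+10 = 14
ES_F = max(EF_A=13, EF_C=4) = 13; EF_F = 13+10 = 23
ES_G = 13; EF_G = 13+7 = 20
ES_H = max(EF_D=13, EF_F=23) = 23; EF_H = 23+9 = 32
ES_I = max(EF_B=2, EF_D=13, EF_E=14, EF_G=20, EF_H=32) = 32; EF_I = 32+10 = 42
Expected project duration μ = 42 days. Critical path: A → F → H → I.

Backward pass:
LF_I = 42; LS_I = 42−10 = 32
LF_H = LS_I = 32; LS_H = 32−9 = 23
LF_G = LS_I = 32; LS_G = 32−7 = 25
LF_F = LS_H = 23; LS_F = 23−10 = 13
LF_E = LS_I = 32; LS_E = 32−10 = 22
LF_D = min(LS_G=25, LS_H=23, LS_I=32) = 23; LS_D = 23−13 = 10
LF_C = min(LS_E=22, LS_F=13) = 13; LS_C = 13−4 = 9
LF_B = LS_I = 32; LS_B = 32−2 = 30
LF_A = LS_F = 13; LS_A = 13−13 = 0
Slack_G = LS_G − ES_G = 25 − 13 = 12

12 days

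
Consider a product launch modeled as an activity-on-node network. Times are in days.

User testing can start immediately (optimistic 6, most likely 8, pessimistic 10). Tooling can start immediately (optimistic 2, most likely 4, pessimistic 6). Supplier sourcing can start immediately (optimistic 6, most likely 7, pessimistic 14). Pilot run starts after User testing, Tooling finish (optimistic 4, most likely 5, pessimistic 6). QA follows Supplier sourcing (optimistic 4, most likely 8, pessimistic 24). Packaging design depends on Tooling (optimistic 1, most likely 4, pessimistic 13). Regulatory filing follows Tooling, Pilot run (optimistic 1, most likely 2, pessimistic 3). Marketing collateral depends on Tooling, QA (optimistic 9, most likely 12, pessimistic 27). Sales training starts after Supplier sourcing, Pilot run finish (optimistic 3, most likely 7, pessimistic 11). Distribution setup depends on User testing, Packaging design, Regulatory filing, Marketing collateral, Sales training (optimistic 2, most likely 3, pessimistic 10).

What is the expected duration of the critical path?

te_User testing = (6 + 4·8 + 10)/6 = 48/6 = 8
te_Tooling = (2 + 4·4 + 6)/6 = 24/6 = 4
te_Supplier sourcing = (6 + 4·7 + 14)/6 = 48/6 = 8
te_Pilot run = (4 + 4·5 + 6)/6 = 30/6 = 5
te_QA = (4 + 4·8 + 24)/6 = 60/6 = 10
te_Packaging design = (1 + 4·4 + 13)/6 = 30/6 = 5
te_Regulatory filing = (1 + 4·2 + 3)/6 = 12/6 = 2
te_Marketing collateral = (9 + 4·12 + 27)/6 = 84/6 = 14
te_Sales training = (3 + 4·7 + 11)/6 = 42/6 = 7
te_Distribution setup = (2 + 4·3 + 10)/6 = 24/6 = 4

Forward pass:
ES_User testing = 0; EF_User testing = 8
ES_Tooling = 0; EF_Tooling = 4
ES_Supplier sourcing = 0; EF_Supplier sourcing = 8
ES_Pilot run = max(EF_User testing=8, EF_Tooling=4) = 8; EF_Pilot run = 8+5 = 13
ES_QA = 8; EF_QA = 8+10 = 18
ES_Packaging design = 4; EF_Packaging design = 4+5 = 9
ES_Regulatory filing = max(EF_Tooling=4, EF_Pilot run=13) = 13; EF_Regulatory filing = 13+2 = 15
ES_Marketing collateral = max(EF_Tooling=4, EF_QA=18) = 18; EF_Marketing collateral = 18+14 = 32
ES_Sales training = max(EF_Supplier sourcing=8, EF_Pilot run=13) = 13; EF_Sales training = 13+7 = 20
ES_Distribution setup = max(EF_User testing=8, EF_Packaging design=9, EF_Regulatory filing=15, EF_Marketing collateral=32, EF_Sales training=20) = 32; EF_Distribution setup = 32+4 = 36
Expected project duration μ = 36 days. Critical path: Supplier sourcing → QA → Marketing collateral → Distribution setup.

36 days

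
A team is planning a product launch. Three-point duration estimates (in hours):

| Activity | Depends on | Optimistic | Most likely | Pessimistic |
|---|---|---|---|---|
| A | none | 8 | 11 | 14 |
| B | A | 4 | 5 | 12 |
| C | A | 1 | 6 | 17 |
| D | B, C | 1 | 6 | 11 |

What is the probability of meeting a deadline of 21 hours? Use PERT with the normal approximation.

te_A = (8 + 4·11 + 14)/6 = 66/6 = 11; σ²_A = ((14−8)/6)² = 1.000
te_B = (4 + 4·5 + 12)/6 = 36/6 = 6; σ²_B = ((12−4)/6)² = 1.778
te_C = (1 + 4·6 + 17)/6 = 42/6 = 7; σ²_C = ((17−1)/6)² = 7.111
te_D = (1 + 4·6 + 11)/6 = 36/6 = 6; σ²_D = ((11−1)/6)² = 2.778

Forward pass:
ES_A = 0; EF_A = 11
ES_B = 11; EF_B = 11+6 = 17
ES_C = 11; EF_C = 11+7 = 18
ES_D = max(EF_B=17, EF_C=18) = 18; EF_D = 18+6 = 24
Expected project duration μ = 24 hours. Critical path: A → C → D.

Variance along critical path = 1.000 + 7.111 + 2.778 = 10.889; σ = √10.889 = 3.300 hours.
Z = (21 − 24) / 3.300 = -0.909
P(T ≤ 21) = Φ(-0.909) ≈ 0.182

0.182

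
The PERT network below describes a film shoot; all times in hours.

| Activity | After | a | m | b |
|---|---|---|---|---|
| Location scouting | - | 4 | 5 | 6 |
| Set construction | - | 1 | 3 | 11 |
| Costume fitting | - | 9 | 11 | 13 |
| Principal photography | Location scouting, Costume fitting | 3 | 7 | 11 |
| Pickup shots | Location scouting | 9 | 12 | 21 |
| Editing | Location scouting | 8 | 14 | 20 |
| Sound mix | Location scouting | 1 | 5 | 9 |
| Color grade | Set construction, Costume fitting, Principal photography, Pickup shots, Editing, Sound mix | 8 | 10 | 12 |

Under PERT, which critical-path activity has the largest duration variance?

te_Location scouting = (4 + 4·5 + 6)/6 = 30/6 = 5; σ²_Location scouting = ((6−4)/6)² = 0.111
te_Set construction = (1 + 4·3 + 11)/6 = 24/6 = 4; σ²_Set construction = ((11−1)/6)² = 2.778
te_Costume fitting = (9 + 4·11 + 13)/6 = 66/6 = 11; σ²_Costume fitting = ((13−9)/6)² = 0.444
te_Principal photography = (3 + 4·7 + 11)/6 = 42/6 = 7; σ²_Principal photography = ((11−3)/6)² = 1.778
te_Pickup shots = (9 + 4·12 + 21)/6 = 78/6 = 13; σ²_Pickup shots = ((21−9)/6)² = 4.000
te_Editing = (8 + 4·14 + 20)/6 = 84/6 = 14; σ²_Editing = ((20−8)/6)² = 4.000
te_Sound mix = (1 + 4·5 + 9)/6 = 30/6 = 5; σ²_Sound mix = ((9−1)/6)² = 1.778
te_Color grade = (8 + 4·10 + 12)/6 = 60/6 = 10; σ²_Color grade = ((12−8)/6)² = 0.444

Forward pass:
ES_Location scouting = 0; EF_Location scouting = 5
ES_Set construction = 0; EF_Set construction = 4
ES_Costume fitting = 0; EF_Costume fitting = 11
ES_Principal photography = max(EF_Location scouting=5, EF_Costume fitting=11) = 11; EF_Principal photography = 11+7 = 18
ES_Pickup shots = 5; EF_Pickup shots = 5+13 = 18
ES_Editing = 5; EF_Editing = 5+14 = 19
ES_Sound mix = 5; EF_Sound mix = 5+5 = 10
ES_Color grade = max(EF_Set construction=4, EF_Costume fitting=11, EF_Principal photography=18, EF_Pickup shots=18, EF_Editing=19, EF_Sound mix=10) = 19; EF_Color grade = 19+10 = 29
Expected project duration μ = 29 hours. Critical path: Location scouting → Editing → Color grade.

Variances on critical path: σ²_Location scouting=0.111, σ²_Editing=4.000, σ²_Color grade=0.444.
Largest is σ²_Editing = 4.000.

Editing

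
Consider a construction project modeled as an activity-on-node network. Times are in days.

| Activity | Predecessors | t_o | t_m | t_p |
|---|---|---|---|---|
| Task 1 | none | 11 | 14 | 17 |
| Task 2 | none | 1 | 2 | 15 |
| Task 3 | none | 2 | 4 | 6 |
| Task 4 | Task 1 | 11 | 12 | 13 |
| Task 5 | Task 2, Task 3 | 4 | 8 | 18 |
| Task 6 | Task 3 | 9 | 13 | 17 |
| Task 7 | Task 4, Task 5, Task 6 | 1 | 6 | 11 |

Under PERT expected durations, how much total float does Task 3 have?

te_Task 1 = (11 + 4·14 + 17)/6 = 84/6 = 14
te_Task 2 = (1 + 4·2 + 15)/6 = 24/6 = 4
te_Task 3 = (2 + 4·4 + 6)/6 = 24/6 = 4
te_Task 4 = (11 + 4·12 + 13)/6 = 72/6 = 12
te_Task 5 = (4 + 4·8 + 18)/6 = 54/6 = 9
te_Task 6 = (9 + 4·13 + 17)/6 = 78/6 = 13
te_Task 7 = (1 + 4·6 + 11)/6 = 36/6 = 6

Forward pass:
ES_Task 1 = 0; EF_Task 1 = 14
ES_Task 2 = 0; EF_Task 2 = 4
ES_Task 3 = 0; EF_Task 3 = 4
ES_Task 4 = 14; EF_Task 4 = 14+12 = 26
ES_Task 5 = max(EF_Task 2=4, EF_Task 3=4) = 4; EF_Task 5 = 4+9 = 13
ES_Task 6 = 4; EF_Task 6 = 4+13 = 17
ES_Task 7 = max(EF_Task 4=26, EF_Task 5=13, EF_Task 6=17) = 26; EF_Task 7 = 26+6 = 32
Expected project duration μ = 32 days. Critical path: Task 1 → Task 4 → Task 7.

Backward pass:
LF_Task 7 = 32; LS_Task 7 = 32−6 = 26
LF_Task 6 = LS_Task 7 = 26; LS_Task 6 = 26−13 = 13
LF_Task 5 = LS_Task 7 = 26; LS_Task 5 = 26−9 = 17
LF_Task 4 = LS_Task 7 = 26; LS_Task 4 = 26−12 = 14
LF_Task 3 = min(LS_Task 5=17, LS_Task 6=13) = 13; LS_Task 3 = 13−4 = 9
LF_Task 2 = LS_Task 5 = 17; LS_Task 2 = 17−4 = 13
LF_Task 1 = LS_Task 4 = 14; LS_Task 1 = 14−14 = 0
Slack_Task 3 = LS_Task 3 − ES_Task 3 = 9 − 0 = 9

9 days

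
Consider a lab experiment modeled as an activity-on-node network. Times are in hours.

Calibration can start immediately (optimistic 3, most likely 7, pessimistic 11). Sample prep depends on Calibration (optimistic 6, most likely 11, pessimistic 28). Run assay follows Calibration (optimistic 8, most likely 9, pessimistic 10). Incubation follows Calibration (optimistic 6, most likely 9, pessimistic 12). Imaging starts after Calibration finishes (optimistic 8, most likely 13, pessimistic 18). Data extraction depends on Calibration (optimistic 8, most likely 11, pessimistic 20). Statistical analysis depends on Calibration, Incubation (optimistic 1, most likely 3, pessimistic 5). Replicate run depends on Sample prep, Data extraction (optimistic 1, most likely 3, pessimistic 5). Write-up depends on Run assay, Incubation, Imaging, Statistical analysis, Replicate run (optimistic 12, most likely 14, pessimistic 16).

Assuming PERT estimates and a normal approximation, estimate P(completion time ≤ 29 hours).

0.023

te_Calibration = (3 + 4·7 + 11)/6 = 42/6 = 7; σ²_Calibration = ((11−3)/6)² = 1.778
te_Sample prep = (6 + 4·11 + 28)/6 = 78/6 = 13; σ²_Sample prep = ((28−6)/6)² = 13.444
te_Run assay = (8 + 4·9 + 10)/6 = 54/6 = 9; σ²_Run assay = ((10−8)/6)² = 0.111
te_Incubation = (6 + 4·9 + 12)/6 = 54/6 = 9; σ²_Incubation = ((12−6)/6)² = 1.000
te_Imaging = (8 + 4·13 + 18)/6 = 78/6 = 13; σ²_Imaging = ((18−8)/6)² = 2.778
te_Data extraction = (8 + 4·11 + 20)/6 = 72/6 = 12; σ²_Data extraction = ((20−8)/6)² = 4.000
te_Statistical analysis = (1 + 4·3 + 5)/6 = 18/6 = 3; σ²_Statistical analysis = ((5−1)/6)² = 0.444
te_Replicate run = (1 + 4·3 + 5)/6 = 18/6 = 3; σ²_Replicate run = ((5−1)/6)² = 0.444
te_Write-up = (12 + 4·14 + 16)/6 = 84/6 = 14; σ²_Write-up = ((16−12)/6)² = 0.444

Forward pass:
ES_Calibration = 0; EF_Calibration = 7
ES_Sample prep = 7; EF_Sample prep = 7+13 = 20
ES_Run assay = 7; EF_Run assay = 7+9 = 16
ES_Incubation = 7; EF_Incubation = 7+9 = 16
ES_Imaging = 7; EF_Imaging = 7+13 = 20
ES_Data extraction = 7; EF_Data extraction = 7+12 = 19
ES_Statistical analysis = max(EF_Calibration=7, EF_Incubation=16) = 16; EF_Statistical analysis = 16+3 = 19
ES_Replicate run = max(EF_Sample prep=20, EF_Data extraction=19) = 20; EF_Replicate run = 20+3 = 23
ES_Write-up = max(EF_Run assay=16, EF_Incubation=16, EF_Imaging=20, EF_Statistical analysis=19, EF_Replicate run=23) = 23; EF_Write-up = 23+14 = 37
Expected project duration μ = 37 hours. Critical path: Calibration → Sample prep → Replicate run → Write-up.

Variance along critical path = 1.778 + 13.444 + 0.444 + 0.444 = 16.111; σ = √16.111 = 4.014 hours.
Z = (29 − 37) / 4.014 = -1.993
P(T ≤ 29) = Φ(-1.993) ≈ 0.023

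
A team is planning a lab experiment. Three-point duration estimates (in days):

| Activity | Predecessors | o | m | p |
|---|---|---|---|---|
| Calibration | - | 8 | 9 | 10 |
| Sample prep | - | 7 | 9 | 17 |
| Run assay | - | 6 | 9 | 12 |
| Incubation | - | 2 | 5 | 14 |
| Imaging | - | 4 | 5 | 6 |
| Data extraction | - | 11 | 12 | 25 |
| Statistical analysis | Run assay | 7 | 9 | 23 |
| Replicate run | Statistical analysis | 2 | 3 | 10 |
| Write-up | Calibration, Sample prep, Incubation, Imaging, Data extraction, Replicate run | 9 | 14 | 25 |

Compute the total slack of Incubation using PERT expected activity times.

18 days

te_Calibration = (8 + 4·9 + 10)/6 = 54/6 = 9
te_Sample prep = (7 + 4·9 + 17)/6 = 60/6 = 10
te_Run assay = (6 + 4·9 + 12)/6 = 54/6 = 9
te_Incubation = (2 + 4·5 + 14)/6 = 36/6 = 6
te_Imaging = (4 + 4·5 + 6)/6 = 30/6 = 5
te_Data extraction = (11 + 4·12 + 25)/6 = 84/6 = 14
te_Statistical analysis = (7 + 4·9 + 23)/6 = 66/6 = 11
te_Replicate run = (2 + 4·3 + 10)/6 = 24/6 = 4
te_Write-up = (9 + 4·14 + 25)/6 = 90/6 = 15

Forward pass:
ES_Calibration = 0; EF_Calibration = 9
ES_Sample prep = 0; EF_Sample prep = 10
ES_Run assay = 0; EF_Run assay = 9
ES_Incubation = 0; EF_Incubation = 6
ES_Imaging = 0; EF_Imaging = 5
ES_Data extraction = 0; EF_Data extraction = 14
ES_Statistical analysis = 9; EF_Statistical analysis = 9+11 = 20
ES_Replicate run = 20; EF_Replicate run = 20+4 = 24
ES_Write-up = max(EF_Calibration=9, EF_Sample prep=10, EF_Incubation=6, EF_Imaging=5, EF_Data extraction=14, EF_Replicate run=24) = 24; EF_Write-up = 24+15 = 39
Expected project duration μ = 39 days. Critical path: Run assay → Statistical analysis → Replicate run → Write-up.

Backward pass:
LF_Write-up = 39; LS_Write-up = 39−15 = 24
LF_Replicate run = LS_Write-up = 24; LS_Replicate run = 24−4 = 20
LF_Statistical analysis = LS_Replicate run = 20; LS_Statistical analysis = 20−11 = 9
LF_Data extraction = LS_Write-up = 24; LS_Data extraction = 24−14 = 10
LF_Imaging = LS_Write-up = 24; LS_Imaging = 24−5 = 19
LF_Incubation = LS_Write-up = 24; LS_Incubation = 24−6 = 18
LF_Run assay = LS_Statistical analysis = 9; LS_Run assay = 9−9 = 0
LF_Sample prep = LS_Write-up = 24; LS_Sample prep = 24−10 = 14
LF_Calibration = LS_Write-up = 24; LS_Calibration = 24−9 = 15
Slack_Incubation = LS_Incubation − ES_Incubation = 18 − 0 = 18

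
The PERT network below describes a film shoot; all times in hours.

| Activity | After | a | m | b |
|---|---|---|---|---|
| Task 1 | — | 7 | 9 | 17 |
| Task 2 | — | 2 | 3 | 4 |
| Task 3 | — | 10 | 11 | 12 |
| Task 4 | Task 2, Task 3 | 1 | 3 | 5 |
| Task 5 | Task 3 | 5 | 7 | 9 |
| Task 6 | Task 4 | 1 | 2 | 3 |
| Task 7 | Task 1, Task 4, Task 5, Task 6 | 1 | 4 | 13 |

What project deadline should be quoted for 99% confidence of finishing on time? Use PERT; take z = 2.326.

28.0 hours

te_Task 1 = (7 + 4·9 + 17)/6 = 60/6 = 10; σ²_Task 1 = ((17−7)/6)² = 2.778
te_Task 2 = (2 + 4·3 + 4)/6 = 18/6 = 3; σ²_Task 2 = ((4−2)/6)² = 0.111
te_Task 3 = (10 + 4·11 + 12)/6 = 66/6 = 11; σ²_Task 3 = ((12−10)/6)² = 0.111
te_Task 4 = (1 + 4·3 + 5)/6 = 18/6 = 3; σ²_Task 4 = ((5−1)/6)² = 0.444
te_Task 5 = (5 + 4·7 + 9)/6 = 42/6 = 7; σ²_Task 5 = ((9−5)/6)² = 0.444
te_Task 6 = (1 + 4·2 + 3)/6 = 12/6 = 2; σ²_Task 6 = ((3−1)/6)² = 0.111
te_Task 7 = (1 + 4·4 + 13)/6 = 30/6 = 5; σ²_Task 7 = ((13−1)/6)² = 4.000

Forward pass:
ES_Task 1 = 0; EF_Task 1 = 10
ES_Task 2 = 0; EF_Task 2 = 3
ES_Task 3 = 0; EF_Task 3 = 11
ES_Task 4 = max(EF_Task 2=3, EF_Task 3=11) = 11; EF_Task 4 = 11+3 = 14
ES_Task 5 = 11; EF_Task 5 = 11+7 = 18
ES_Task 6 = 14; EF_Task 6 = 14+2 = 16
ES_Task 7 = max(EF_Task 1=10, EF_Task 4=14, EF_Task 5=18, EF_Task 6=16) = 18; EF_Task 7 = 18+5 = 23
Expected project duration μ = 23 hours. Critical path: Task 3 → Task 5 → Task 7.

Variance along critical path = 0.111 + 0.444 + 4.000 = 4.556; σ = 2.134 hours.
D = μ + z·σ = 23 + 2.326·2.134 = 28.0 hours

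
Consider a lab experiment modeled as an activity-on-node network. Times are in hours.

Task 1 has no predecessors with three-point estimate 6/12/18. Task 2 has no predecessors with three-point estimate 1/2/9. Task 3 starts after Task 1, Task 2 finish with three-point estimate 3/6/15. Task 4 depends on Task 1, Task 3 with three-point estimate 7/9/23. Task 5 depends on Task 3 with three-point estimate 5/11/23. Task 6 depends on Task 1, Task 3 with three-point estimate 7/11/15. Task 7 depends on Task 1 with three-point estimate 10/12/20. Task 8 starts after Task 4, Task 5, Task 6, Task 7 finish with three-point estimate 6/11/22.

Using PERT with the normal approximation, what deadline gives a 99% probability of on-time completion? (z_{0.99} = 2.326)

54.4 hours

te_Task 1 = (6 + 4·12 + 18)/6 = 72/6 = 12; σ²_Task 1 = ((18−6)/6)² = 4.000
te_Task 2 = (1 + 4·2 + 9)/6 = 18/6 = 3; σ²_Task 2 = ((9−1)/6)² = 1.778
te_Task 3 = (3 + 4·6 + 15)/6 = 42/6 = 7; σ²_Task 3 = ((15−3)/6)² = 4.000
te_Task 4 = (7 + 4·9 + 23)/6 = 66/6 = 11; σ²_Task 4 = ((23−7)/6)² = 7.111
te_Task 5 = (5 + 4·11 + 23)/6 = 72/6 = 12; σ²_Task 5 = ((23−5)/6)² = 9.000
te_Task 6 = (7 + 4·11 + 15)/6 = 66/6 = 11; σ²_Task 6 = ((15−7)/6)² = 1.778
te_Task 7 = (10 + 4·12 + 20)/6 = 78/6 = 13; σ²_Task 7 = ((20−10)/6)² = 2.778
te_Task 8 = (6 + 4·11 + 22)/6 = 72/6 = 12; σ²_Task 8 = ((22−6)/6)² = 7.111

Forward pass:
ES_Task 1 = 0; EF_Task 1 = 12
ES_Task 2 = 0; EF_Task 2 = 3
ES_Task 3 = max(EF_Task 1=12, EF_Task 2=3) = 12; EF_Task 3 = 12+7 = 19
ES_Task 4 = max(EF_Task 1=12, EF_Task 3=19) = 19; EF_Task 4 = 19+11 = 30
ES_Task 5 = 19; EF_Task 5 = 19+12 = 31
ES_Task 6 = max(EF_Task 1=12, EF_Task 3=19) = 19; EF_Task 6 = 19+11 = 30
ES_Task 7 = 12; EF_Task 7 = 12+13 = 25
ES_Task 8 = max(EF_Task 4=30, EF_Task 5=31, EF_Task 6=30, EF_Task 7=25) = 31; EF_Task 8 = 31+12 = 43
Expected project duration μ = 43 hours. Critical path: Task 1 → Task 3 → Task 5 → Task 8.

Variance along critical path = 4.000 + 4.000 + 9.000 + 7.111 = 24.111; σ = 4.910 hours.
D = μ + z·σ = 43 + 2.326·4.910 = 54.4 hours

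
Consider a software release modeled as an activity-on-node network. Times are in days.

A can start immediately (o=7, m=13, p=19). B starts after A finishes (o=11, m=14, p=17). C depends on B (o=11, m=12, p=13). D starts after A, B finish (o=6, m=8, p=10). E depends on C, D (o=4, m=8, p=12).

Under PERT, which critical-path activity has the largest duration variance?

A

te_A = (7 + 4·13 + 19)/6 = 78/6 = 13; σ²_A = ((19−7)/6)² = 4.000
te_B = (11 + 4·14 + 17)/6 = 84/6 = 14; σ²_B = ((17−11)/6)² = 1.000
te_C = (11 + 4·12 + 13)/6 = 72/6 = 12; σ²_C = ((13−11)/6)² = 0.111
te_D = (6 + 4·8 + 10)/6 = 48/6 = 8; σ²_D = ((10−6)/6)² = 0.444
te_E = (4 + 4·8 + 12)/6 = 48/6 = 8; σ²_E = ((12−4)/6)² = 1.778

Forward pass:
ES_A = 0; EF_A = 13
ES_B = 13; EF_B = 13+14 = 27
ES_C = 27; EF_C = 27+12 = 39
ES_D = max(EF_A=13, EF_B=27) = 27; EF_D = 27+8 = 35
ES_E = max(EF_C=39, EF_D=35) = 39; EF_E = 39+8 = 47
Expected project duration μ = 47 days. Critical path: A → B → C → E.

Variances on critical path: σ²_A=4.000, σ²_B=1.000, σ²_C=0.111, σ²_E=1.778.
Largest is σ²_A = 4.000.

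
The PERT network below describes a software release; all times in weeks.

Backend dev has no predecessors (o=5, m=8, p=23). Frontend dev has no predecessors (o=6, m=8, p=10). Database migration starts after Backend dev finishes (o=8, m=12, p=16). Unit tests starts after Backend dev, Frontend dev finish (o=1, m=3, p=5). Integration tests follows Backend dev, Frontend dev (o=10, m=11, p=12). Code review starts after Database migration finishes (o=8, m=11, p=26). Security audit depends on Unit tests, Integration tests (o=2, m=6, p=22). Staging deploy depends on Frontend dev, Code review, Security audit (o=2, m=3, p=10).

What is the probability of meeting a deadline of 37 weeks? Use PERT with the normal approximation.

0.333

te_Backend dev = (5 + 4·8 + 23)/6 = 60/6 = 10; σ²_Backend dev = ((23−5)/6)² = 9.000
te_Frontend dev = (6 + 4·8 + 10)/6 = 48/6 = 8; σ²_Frontend dev = ((10−6)/6)² = 0.444
te_Database migration = (8 + 4·12 + 16)/6 = 72/6 = 12; σ²_Database migration = ((16−8)/6)² = 1.778
te_Unit tests = (1 + 4·3 + 5)/6 = 18/6 = 3; σ²_Unit tests = ((5−1)/6)² = 0.444
te_Integration tests = (10 + 4·11 + 12)/6 = 66/6 = 11; σ²_Integration tests = ((12−10)/6)² = 0.111
te_Code review = (8 + 4·11 + 26)/6 = 78/6 = 13; σ²_Code review = ((26−8)/6)² = 9.000
te_Security audit = (2 + 4·6 + 22)/6 = 48/6 = 8; σ²_Security audit = ((22−2)/6)² = 11.111
te_Staging deploy = (2 + 4·3 + 10)/6 = 24/6 = 4; σ²_Staging deploy = ((10−2)/6)² = 1.778

Forward pass:
ES_Backend dev = 0; EF_Backend dev = 10
ES_Frontend dev = 0; EF_Frontend dev = 8
ES_Database migration = 10; EF_Database migration = 10+12 = 22
ES_Unit tests = max(EF_Backend dev=10, EF_Frontend dev=8) = 10; EF_Unit tests = 10+3 = 13
ES_Integration tests = max(EF_Backend dev=10, EF_Frontend dev=8) = 10; EF_Integration tests = 10+11 = 21
ES_Code review = 22; EF_Code review = 22+13 = 35
ES_Security audit = max(EF_Unit tests=13, EF_Integration tests=21) = 21; EF_Security audit = 21+8 = 29
ES_Staging deploy = max(EF_Frontend dev=8, EF_Code review=35, EF_Security audit=29) = 35; EF_Staging deploy = 35+4 = 39
Expected project duration μ = 39 weeks. Critical path: Backend dev → Database migration → Code review → Staging deploy.

Variance along critical path = 9.000 + 1.778 + 9.000 + 1.778 = 21.556; σ = √21.556 = 4.643 weeks.
Z = (37 − 39) / 4.643 = -0.431
P(T ≤ 37) = Φ(-0.431) ≈ 0.333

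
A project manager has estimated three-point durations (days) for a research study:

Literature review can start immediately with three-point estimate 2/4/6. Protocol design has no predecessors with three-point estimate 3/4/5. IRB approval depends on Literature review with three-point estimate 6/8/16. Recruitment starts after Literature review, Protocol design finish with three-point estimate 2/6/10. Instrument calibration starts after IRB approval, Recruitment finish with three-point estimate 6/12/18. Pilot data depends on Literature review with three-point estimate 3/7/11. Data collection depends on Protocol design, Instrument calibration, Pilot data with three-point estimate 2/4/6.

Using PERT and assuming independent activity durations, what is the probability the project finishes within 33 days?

0.926

te_Literature review = (2 + 4·4 + 6)/6 = 24/6 = 4; σ²_Literature review = ((6−2)/6)² = 0.444
te_Protocol design = (3 + 4·4 + 5)/6 = 24/6 = 4; σ²_Protocol design = ((5−3)/6)² = 0.111
te_IRB approval = (6 + 4·8 + 16)/6 = 54/6 = 9; σ²_IRB approval = ((16−6)/6)² = 2.778
te_Recruitment = (2 + 4·6 + 10)/6 = 36/6 = 6; σ²_Recruitment = ((10−2)/6)² = 1.778
te_Instrument calibration = (6 + 4·12 + 18)/6 = 72/6 = 12; σ²_Instrument calibration = ((18−6)/6)² = 4.000
te_Pilot data = (3 + 4·7 + 11)/6 = 42/6 = 7; σ²_Pilot data = ((11−3)/6)² = 1.778
te_Data collection = (2 + 4·4 + 6)/6 = 24/6 = 4; σ²_Data collection = ((6−2)/6)² = 0.444

Forward pass:
ES_Literature review = 0; EF_Literature review = 4
ES_Protocol design = 0; EF_Protocol design = 4
ES_IRB approval = 4; EF_IRB approval = 4+9 = 13
ES_Recruitment = max(EF_Literature review=4, EF_Protocol design=4) = 4; EF_Recruitment = 4+6 = 10
ES_Instrument calibration = max(EF_IRB approval=13, EF_Recruitment=10) = 13; EF_Instrument calibration = 13+12 = 25
ES_Pilot data = 4; EF_Pilot data = 4+7 = 11
ES_Data collection = max(EF_Protocol design=4, EF_Instrument calibration=25, EF_Pilot data=11) = 25; EF_Data collection = 25+4 = 29
Expected project duration μ = 29 days. Critical path: Literature review → IRB approval → Instrument calibration → Data collection.

Variance along critical path = 0.444 + 2.778 + 4.000 + 0.444 = 7.667; σ = √7.667 = 2.769 days.
Z = (33 − 29) / 2.769 = 1.445
P(T ≤ 33) = Φ(1.445) ≈ 0.926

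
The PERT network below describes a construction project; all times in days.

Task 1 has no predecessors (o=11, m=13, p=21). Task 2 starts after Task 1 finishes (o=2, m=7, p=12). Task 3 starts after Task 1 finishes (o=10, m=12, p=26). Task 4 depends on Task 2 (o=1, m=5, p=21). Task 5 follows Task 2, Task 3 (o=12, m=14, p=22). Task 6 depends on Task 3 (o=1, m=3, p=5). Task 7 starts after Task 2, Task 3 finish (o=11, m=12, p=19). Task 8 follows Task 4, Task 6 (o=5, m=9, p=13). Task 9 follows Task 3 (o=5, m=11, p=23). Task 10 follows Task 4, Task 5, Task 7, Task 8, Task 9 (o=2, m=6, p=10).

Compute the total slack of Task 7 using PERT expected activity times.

te_Task 1 = (11 + 4·13 + 21)/6 = 84/6 = 14
te_Task 2 = (2 + 4·7 + 12)/6 = 42/6 = 7
te_Task 3 = (10 + 4·12 + 26)/6 = 84/6 = 14
te_Task 4 = (1 + 4·5 + 21)/6 = 42/6 = 7
te_Task 5 = (12 + 4·14 + 22)/6 = 90/6 = 15
te_Task 6 = (1 + 4·3 + 5)/6 = 18/6 = 3
te_Task 7 = (11 + 4·12 + 19)/6 = 78/6 = 13
te_Task 8 = (5 + 4·9 + 13)/6 = 54/6 = 9
te_Task 9 = (5 + 4·11 + 23)/6 = 72/6 = 12
te_Task 10 = (2 + 4·6 + 10)/6 = 36/6 = 6

Forward pass:
ES_Task 1 = 0; EF_Task 1 = 14
ES_Task 2 = 14; EF_Task 2 = 14+7 = 21
ES_Task 3 = 14; EF_Task 3 = 14+14 = 28
ES_Task 4 = 21; EF_Task 4 = 21+7 = 28
ES_Task 5 = max(EF_Task 2=21, EF_Task 3=28) = 28; EF_Task 5 = 28+15 = 43
ES_Task 6 = 28; EF_Task 6 = 28+3 = 31
ES_Task 7 = max(EF_Task 2=21, EF_Task 3=28) = 28; EF_Task 7 = 28+13 = 41
ES_Task 8 = max(EF_Task 4=28, EF_Task 6=31) = 31; EF_Task 8 = 31+9 = 40
ES_Task 9 = 28; EF_Task 9 = 28+12 = 40
ES_Task 10 = max(EF_Task 4=28, EF_Task 5=43, EF_Task 7=41, EF_Task 8=40, EF_Task 9=40) = 43; EF_Task 10 = 43+6 = 49
Expected project duration μ = 49 days. Critical path: Task 1 → Task 3 → Task 5 → Task 10.

Backward pass:
LF_Task 10 = 49; LS_Task 10 = 49−6 = 43
LF_Task 9 = LS_Task 10 = 43; LS_Task 9 = 43−12 = 31
LF_Task 8 = LS_Task 10 = 43; LS_Task 8 = 43−9 = 34
LF_Task 7 = LS_Task 10 = 43; LS_Task 7 = 43−13 = 30
LF_Task 6 = LS_Task 8 = 34; LS_Task 6 = 34−3 = 31
LF_Task 5 = LS_Task 10 = 43; LS_Task 5 = 43−15 = 28
LF_Task 4 = min(LS_Task 8=34, LS_Task 10=43) = 34; LS_Task 4 = 34−7 = 27
LF_Task 3 = min(LS_Task 5=28, LS_Task 6=31, LS_Task 7=30, LS_Task 9=31) = 28; LS_Task 3 = 28−14 = 14
LF_Task 2 = min(LS_Task 4=27, LS_Task 5=28, LS_Task 7=30) = 27; LS_Task 2 = 27−7 = 20
LF_Task 1 = min(LS_Task 2=20, LS_Task 3=14) = 14; LS_Task 1 = 14−14 = 0
Slack_Task 7 = LS_Task 7 − ES_Task 7 = 30 − 28 = 2

2 days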